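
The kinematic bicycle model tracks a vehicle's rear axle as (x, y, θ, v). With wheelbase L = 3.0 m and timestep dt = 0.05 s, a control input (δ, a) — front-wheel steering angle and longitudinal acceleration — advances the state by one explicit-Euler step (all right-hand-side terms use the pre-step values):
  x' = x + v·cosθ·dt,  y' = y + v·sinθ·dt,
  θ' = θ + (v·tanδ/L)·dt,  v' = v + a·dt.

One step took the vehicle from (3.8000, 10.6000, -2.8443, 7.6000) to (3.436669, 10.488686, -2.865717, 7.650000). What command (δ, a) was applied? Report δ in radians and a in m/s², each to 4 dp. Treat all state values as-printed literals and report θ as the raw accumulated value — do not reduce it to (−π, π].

a = (v'−v)/dt = (0.050000)/0.05 = 1.0000
Δθ = θ'−θ = -0.021417;  (v·dt/L) = 7.6000·0.05/3.0 = 0.126667
tan δ = Δθ·L/(v·dt) = -0.169082  →  δ = -0.1675

δ = -0.1675, a = 1.0000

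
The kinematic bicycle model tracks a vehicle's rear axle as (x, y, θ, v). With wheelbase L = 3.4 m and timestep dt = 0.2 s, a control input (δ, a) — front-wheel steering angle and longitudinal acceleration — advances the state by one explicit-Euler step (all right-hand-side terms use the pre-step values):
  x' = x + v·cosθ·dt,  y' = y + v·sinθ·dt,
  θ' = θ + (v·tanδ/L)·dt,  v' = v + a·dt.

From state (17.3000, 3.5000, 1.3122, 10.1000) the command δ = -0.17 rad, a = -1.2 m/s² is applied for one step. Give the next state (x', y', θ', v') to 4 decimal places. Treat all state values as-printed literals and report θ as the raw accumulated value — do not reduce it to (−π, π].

x' = 17.3000 + 10.1000·cos(1.3122)·0.2 = 17.8166
y' = 3.5000 + 10.1000·sin(1.3122)·0.2 = 5.4528
θ' = 1.3122 + (10.1000/3.4)·tan(-0.17)·0.2 = 1.2102
v' = 10.1000 − 1.2000·0.2 = 9.8600

(17.8166, 5.4528, 1.2102, 9.8600)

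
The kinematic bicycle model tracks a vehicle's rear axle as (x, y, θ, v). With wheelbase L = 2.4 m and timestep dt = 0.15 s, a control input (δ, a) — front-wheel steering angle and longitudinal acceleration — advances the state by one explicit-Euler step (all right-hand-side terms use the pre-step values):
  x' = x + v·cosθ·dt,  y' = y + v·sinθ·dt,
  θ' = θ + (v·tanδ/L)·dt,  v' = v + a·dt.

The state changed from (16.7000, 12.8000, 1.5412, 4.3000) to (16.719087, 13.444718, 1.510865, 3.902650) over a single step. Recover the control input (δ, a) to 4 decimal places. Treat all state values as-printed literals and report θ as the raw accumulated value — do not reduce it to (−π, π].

δ = -0.1124, a = -2.6490

a = (v'−v)/dt = (-0.397350)/0.15 = -2.6490
Δθ = θ'−θ = -0.030335;  (v·dt/L) = 4.3000·0.15/2.4 = 0.268750
tan δ = Δθ·L/(v·dt) = -0.112874  →  δ = -0.1124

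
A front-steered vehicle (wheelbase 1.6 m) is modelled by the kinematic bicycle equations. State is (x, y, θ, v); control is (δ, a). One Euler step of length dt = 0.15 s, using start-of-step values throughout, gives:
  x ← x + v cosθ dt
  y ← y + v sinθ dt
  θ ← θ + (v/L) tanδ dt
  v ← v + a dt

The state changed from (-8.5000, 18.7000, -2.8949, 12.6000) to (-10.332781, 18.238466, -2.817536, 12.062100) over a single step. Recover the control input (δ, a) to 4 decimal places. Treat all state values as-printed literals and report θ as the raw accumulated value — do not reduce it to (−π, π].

δ = 0.0654, a = -3.5860

a = (v'−v)/dt = (-0.537900)/0.15 = -3.5860
Δθ = θ'−θ = 0.077364;  (v·dt/L) = 12.6000·0.15/1.6 = 1.181250
tan δ = Δθ·L/(v·dt) = 0.065493  →  δ = 0.0654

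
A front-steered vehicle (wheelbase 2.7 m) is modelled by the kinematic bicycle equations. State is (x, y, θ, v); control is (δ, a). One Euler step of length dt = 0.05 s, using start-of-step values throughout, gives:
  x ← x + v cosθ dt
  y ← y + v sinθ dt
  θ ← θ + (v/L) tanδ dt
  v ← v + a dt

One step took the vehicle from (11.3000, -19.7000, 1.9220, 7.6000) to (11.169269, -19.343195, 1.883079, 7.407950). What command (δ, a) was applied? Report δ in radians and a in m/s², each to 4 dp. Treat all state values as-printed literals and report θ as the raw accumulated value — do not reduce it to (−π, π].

δ = -0.2698, a = -3.8410

a = (v'−v)/dt = (-0.192050)/0.05 = -3.8410
Δθ = θ'−θ = -0.038921;  (v·dt/L) = 7.6000·0.05/2.7 = 0.140741
tan δ = Δθ·L/(v·dt) = -0.276544  →  δ = -0.2698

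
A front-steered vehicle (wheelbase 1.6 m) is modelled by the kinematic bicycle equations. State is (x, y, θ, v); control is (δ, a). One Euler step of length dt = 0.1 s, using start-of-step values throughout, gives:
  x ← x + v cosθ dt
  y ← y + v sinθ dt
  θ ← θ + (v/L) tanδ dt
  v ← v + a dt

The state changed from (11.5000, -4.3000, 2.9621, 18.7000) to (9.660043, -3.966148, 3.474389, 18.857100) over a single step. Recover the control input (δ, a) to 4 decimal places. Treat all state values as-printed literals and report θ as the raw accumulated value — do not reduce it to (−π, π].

a = (v'−v)/dt = (0.157100)/0.1 = 1.5710
Δθ = θ'−θ = 0.512289;  (v·dt/L) = 18.7000·0.1/1.6 = 1.168750
tan δ = Δθ·L/(v·dt) = 0.438322  →  δ = 0.4131

δ = 0.4131, a = 1.5710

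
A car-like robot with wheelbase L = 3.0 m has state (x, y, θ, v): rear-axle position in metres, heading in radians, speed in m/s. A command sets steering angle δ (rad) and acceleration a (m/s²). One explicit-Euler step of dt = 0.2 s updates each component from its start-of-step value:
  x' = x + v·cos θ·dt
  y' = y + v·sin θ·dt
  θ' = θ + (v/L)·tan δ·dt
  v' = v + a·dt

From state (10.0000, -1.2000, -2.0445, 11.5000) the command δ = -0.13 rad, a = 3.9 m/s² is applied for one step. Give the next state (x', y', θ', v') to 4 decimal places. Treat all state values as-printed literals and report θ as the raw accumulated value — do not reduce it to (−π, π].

x' = 10.0000 + 11.5000·cos(-2.0445)·0.2 = 8.9508
y' = -1.2000 + 11.5000·sin(-2.0445)·0.2 = -3.2467
θ' = -2.0445 + (11.5000/3.0)·tan(-0.13)·0.2 = -2.1447
v' = 11.5000 + 3.9000·0.2 = 12.2800

(8.9508, -3.2467, -2.1447, 12.2800)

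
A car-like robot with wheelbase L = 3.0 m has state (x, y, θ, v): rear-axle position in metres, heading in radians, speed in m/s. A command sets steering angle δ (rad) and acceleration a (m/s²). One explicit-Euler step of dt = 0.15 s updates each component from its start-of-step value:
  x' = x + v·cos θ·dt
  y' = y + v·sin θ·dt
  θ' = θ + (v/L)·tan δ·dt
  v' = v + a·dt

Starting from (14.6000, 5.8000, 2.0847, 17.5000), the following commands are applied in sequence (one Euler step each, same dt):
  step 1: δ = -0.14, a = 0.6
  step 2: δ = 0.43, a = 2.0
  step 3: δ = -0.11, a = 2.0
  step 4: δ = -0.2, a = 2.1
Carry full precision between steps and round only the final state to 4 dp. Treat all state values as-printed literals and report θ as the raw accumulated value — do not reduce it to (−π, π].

(8.6437, 14.5023, 2.0816, 18.5050)

after step 1 (δ=-0.14, a=0.6): (13.309601, 8.085934, 1.961393, 17.590000)
after step 2 (δ=0.43, a=2.0): (12.305017, 10.525708, 2.364751, 17.890000)
after step 3 (δ=-0.11, a=2.0): (10.391331, 12.406924, 2.265957, 18.190000)
after step 4 (δ=-0.2, a=2.1): (8.643703, 14.502278, 2.081592, 18.505000)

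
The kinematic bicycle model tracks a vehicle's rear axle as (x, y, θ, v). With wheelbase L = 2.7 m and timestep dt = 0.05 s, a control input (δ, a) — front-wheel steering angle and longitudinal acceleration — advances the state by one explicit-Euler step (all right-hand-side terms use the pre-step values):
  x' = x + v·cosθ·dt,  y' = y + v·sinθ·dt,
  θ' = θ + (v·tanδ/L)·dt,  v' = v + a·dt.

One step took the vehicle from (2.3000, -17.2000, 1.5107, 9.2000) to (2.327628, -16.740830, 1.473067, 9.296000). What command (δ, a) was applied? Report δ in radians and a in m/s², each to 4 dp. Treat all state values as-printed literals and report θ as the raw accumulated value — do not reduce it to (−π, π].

a = (v'−v)/dt = (0.096000)/0.05 = 1.9200
Δθ = θ'−θ = -0.037633;  (v·dt/L) = 9.2000·0.05/2.7 = 0.170370
tan δ = Δθ·L/(v·dt) = -0.220889  →  δ = -0.2174

δ = -0.2174, a = 1.9200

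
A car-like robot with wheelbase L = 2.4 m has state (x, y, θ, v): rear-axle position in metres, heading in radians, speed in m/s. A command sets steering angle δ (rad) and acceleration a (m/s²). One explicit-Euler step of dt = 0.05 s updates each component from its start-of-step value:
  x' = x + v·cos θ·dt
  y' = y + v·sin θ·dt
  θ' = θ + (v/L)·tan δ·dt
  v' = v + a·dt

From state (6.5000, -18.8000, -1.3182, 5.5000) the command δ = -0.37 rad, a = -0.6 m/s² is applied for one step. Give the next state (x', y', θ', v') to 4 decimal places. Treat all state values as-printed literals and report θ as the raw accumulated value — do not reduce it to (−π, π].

(6.5687, -19.0663, -1.3626, 5.4700)

x' = 6.5000 + 5.5000·cos(-1.3182)·0.05 = 6.5687
y' = -18.8000 + 5.5000·sin(-1.3182)·0.05 = -19.0663
θ' = -1.3182 + (5.5000/2.4)·tan(-0.37)·0.05 = -1.3626
v' = 5.5000 − 0.6000·0.05 = 5.4700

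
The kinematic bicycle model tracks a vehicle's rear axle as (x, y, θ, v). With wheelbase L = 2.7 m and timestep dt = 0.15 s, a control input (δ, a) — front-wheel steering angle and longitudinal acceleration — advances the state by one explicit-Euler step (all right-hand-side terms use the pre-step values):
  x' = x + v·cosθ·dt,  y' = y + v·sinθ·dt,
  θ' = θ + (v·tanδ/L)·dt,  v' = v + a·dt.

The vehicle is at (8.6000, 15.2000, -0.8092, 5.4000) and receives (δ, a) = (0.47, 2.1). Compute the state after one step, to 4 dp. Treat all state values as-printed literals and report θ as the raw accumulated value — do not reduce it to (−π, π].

x' = 8.6000 + 5.4000·cos(-0.8092)·0.15 = 9.1590
y' = 15.2000 + 5.4000·sin(-0.8092)·0.15 = 14.6138
θ' = -0.8092 + (5.4000/2.7)·tan(0.47)·0.15 = -0.6568
v' = 5.4000 + 2.1000·0.15 = 5.7150

(9.1590, 14.6138, -0.6568, 5.7150)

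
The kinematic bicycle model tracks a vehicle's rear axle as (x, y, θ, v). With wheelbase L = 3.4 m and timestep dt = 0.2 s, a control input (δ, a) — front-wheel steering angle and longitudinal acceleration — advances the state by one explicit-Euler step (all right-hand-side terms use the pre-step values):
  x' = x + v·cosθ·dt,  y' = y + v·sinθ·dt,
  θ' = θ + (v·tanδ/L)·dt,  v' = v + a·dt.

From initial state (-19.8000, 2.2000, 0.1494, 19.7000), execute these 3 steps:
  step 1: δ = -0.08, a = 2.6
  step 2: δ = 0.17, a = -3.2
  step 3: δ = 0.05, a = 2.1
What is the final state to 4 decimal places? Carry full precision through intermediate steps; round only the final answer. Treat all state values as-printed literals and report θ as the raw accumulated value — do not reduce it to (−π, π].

after step 1 (δ=-0.08, a=2.6): (-15.903889, 2.786449, 0.056496, 20.220000)
after step 2 (δ=0.17, a=-3.2): (-11.866341, 3.014796, 0.260666, 19.580000)
after step 3 (δ=0.05, a=2.1): (-8.082630, 4.024046, 0.318303, 20.000000)

(-8.0826, 4.0240, 0.3183, 20.0000)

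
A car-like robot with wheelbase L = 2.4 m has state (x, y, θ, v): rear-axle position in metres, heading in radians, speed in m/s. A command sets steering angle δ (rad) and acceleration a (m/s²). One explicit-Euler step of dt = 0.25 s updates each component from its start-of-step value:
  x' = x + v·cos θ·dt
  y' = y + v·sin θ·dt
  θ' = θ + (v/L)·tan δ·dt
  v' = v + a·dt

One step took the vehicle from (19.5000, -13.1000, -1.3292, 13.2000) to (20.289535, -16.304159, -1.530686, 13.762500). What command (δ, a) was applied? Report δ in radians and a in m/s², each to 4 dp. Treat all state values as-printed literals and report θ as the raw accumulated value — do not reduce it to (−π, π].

δ = -0.1455, a = 2.2500

a = (v'−v)/dt = (0.562500)/0.25 = 2.2500
Δθ = θ'−θ = -0.201486;  (v·dt/L) = 13.2000·0.25/2.4 = 1.375000
tan δ = Δθ·L/(v·dt) = -0.146535  →  δ = -0.1455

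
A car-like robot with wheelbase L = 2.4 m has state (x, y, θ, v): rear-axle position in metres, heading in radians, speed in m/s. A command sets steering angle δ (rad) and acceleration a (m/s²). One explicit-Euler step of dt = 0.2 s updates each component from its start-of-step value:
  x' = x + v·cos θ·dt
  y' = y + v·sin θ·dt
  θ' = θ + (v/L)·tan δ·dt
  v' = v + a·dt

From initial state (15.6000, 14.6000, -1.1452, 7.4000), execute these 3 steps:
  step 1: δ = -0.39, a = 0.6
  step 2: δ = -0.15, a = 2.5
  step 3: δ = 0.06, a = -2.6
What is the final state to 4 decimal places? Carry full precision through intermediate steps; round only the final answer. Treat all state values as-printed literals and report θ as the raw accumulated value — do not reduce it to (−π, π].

(16.5926, 10.1711, -1.4532, 7.5000)

after step 1 (δ=-0.39, a=0.6): (16.211039, 13.252027, -1.398684, 7.520000)
after step 2 (δ=-0.15, a=2.5): (16.468620, 11.770248, -1.493395, 8.020000)
after step 3 (δ=0.06, a=-2.6): (16.592647, 10.171050, -1.453247, 7.500000)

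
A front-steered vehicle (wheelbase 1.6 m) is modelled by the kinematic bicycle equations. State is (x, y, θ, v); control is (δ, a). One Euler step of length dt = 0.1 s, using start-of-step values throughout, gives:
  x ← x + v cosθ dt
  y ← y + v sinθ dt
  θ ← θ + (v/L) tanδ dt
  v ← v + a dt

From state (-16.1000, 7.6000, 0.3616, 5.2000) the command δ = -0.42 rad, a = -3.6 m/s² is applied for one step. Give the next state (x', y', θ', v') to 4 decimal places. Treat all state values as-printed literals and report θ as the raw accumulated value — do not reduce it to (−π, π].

(-15.6136, 7.7840, 0.2165, 4.8400)

x' = -16.1000 + 5.2000·cos(0.3616)·0.1 = -15.6136
y' = 7.6000 + 5.2000·sin(0.3616)·0.1 = 7.7840
θ' = 0.3616 + (5.2000/1.6)·tan(-0.42)·0.1 = 0.2165
v' = 5.2000 − 3.6000·0.1 = 4.8400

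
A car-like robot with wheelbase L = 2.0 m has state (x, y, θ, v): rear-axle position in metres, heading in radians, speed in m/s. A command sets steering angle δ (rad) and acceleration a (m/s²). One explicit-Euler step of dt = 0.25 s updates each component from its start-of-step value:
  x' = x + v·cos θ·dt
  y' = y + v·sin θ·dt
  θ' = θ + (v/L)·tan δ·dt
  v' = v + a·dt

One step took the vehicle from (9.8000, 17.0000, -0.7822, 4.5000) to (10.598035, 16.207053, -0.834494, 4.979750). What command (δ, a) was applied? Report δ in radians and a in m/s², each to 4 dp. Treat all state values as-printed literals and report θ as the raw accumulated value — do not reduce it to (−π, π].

a = (v'−v)/dt = (0.479750)/0.25 = 1.9190
Δθ = θ'−θ = -0.052294;  (v·dt/L) = 4.5000·0.25/2.0 = 0.562500
tan δ = Δθ·L/(v·dt) = -0.092967  →  δ = -0.0927

δ = -0.0927, a = 1.9190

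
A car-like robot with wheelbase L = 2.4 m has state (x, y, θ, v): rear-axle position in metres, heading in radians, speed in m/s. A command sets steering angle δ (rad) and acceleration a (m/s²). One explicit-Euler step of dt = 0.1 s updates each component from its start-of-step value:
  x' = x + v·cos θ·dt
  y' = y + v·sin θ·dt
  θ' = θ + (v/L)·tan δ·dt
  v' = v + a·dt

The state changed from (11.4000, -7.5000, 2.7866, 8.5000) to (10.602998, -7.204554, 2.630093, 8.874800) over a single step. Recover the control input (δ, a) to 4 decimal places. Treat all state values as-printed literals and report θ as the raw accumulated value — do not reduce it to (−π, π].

a = (v'−v)/dt = (0.374800)/0.1 = 3.7480
Δθ = θ'−θ = -0.156507;  (v·dt/L) = 8.5000·0.1/2.4 = 0.354167
tan δ = Δθ·L/(v·dt) = -0.441902  →  δ = -0.4161

δ = -0.4161, a = 3.7480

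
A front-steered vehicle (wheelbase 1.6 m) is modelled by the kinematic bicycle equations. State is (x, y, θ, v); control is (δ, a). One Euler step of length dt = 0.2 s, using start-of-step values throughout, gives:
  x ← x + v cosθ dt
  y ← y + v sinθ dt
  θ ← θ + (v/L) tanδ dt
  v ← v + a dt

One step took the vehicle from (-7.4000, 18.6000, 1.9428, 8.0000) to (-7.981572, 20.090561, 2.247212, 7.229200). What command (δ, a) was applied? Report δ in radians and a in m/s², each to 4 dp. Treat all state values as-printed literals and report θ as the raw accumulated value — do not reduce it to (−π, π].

δ = 0.2955, a = -3.8540

a = (v'−v)/dt = (-0.770800)/0.2 = -3.8540
Δθ = θ'−θ = 0.304412;  (v·dt/L) = 8.0000·0.2/1.6 = 1.000000
tan δ = Δθ·L/(v·dt) = 0.304412  →  δ = 0.2955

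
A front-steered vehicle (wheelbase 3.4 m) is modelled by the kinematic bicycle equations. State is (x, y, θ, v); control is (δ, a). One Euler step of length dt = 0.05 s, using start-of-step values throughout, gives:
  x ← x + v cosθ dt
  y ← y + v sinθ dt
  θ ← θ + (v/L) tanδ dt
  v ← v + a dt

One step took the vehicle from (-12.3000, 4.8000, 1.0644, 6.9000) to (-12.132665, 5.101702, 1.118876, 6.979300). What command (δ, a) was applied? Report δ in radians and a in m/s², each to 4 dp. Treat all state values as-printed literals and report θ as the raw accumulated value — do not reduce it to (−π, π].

δ = 0.4927, a = 1.5860

a = (v'−v)/dt = (0.079300)/0.05 = 1.5860
Δθ = θ'−θ = 0.054476;  (v·dt/L) = 6.9000·0.05/3.4 = 0.101471
tan δ = Δθ·L/(v·dt) = 0.536865  →  δ = 0.4927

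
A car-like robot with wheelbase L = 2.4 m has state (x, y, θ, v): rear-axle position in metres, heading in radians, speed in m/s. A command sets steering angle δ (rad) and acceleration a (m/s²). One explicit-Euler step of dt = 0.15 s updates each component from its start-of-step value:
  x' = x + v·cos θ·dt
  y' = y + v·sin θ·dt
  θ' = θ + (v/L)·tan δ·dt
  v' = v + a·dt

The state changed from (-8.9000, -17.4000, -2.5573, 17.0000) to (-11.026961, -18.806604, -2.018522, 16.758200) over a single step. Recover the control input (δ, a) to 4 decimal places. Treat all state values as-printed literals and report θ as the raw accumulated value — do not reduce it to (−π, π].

a = (v'−v)/dt = (-0.241800)/0.15 = -1.6120
Δθ = θ'−θ = 0.538778;  (v·dt/L) = 17.0000·0.15/2.4 = 1.062500
tan δ = Δθ·L/(v·dt) = 0.507085  →  δ = 0.4693

δ = 0.4693, a = -1.6120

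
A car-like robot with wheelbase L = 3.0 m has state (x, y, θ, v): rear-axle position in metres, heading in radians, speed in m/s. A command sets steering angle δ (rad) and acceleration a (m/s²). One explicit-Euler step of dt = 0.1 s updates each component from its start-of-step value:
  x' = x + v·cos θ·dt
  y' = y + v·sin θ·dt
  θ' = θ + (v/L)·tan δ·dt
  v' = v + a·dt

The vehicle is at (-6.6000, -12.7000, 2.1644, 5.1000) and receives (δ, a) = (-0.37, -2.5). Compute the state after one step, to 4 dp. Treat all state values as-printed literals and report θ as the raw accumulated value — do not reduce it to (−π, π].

(-6.8853, -12.2772, 2.0985, 4.8500)

x' = -6.6000 + 5.1000·cos(2.1644)·0.1 = -6.8853
y' = -12.7000 + 5.1000·sin(2.1644)·0.1 = -12.2772
θ' = 2.1644 + (5.1000/3.0)·tan(-0.37)·0.1 = 2.0985
v' = 5.1000 − 2.5000·0.1 = 4.8500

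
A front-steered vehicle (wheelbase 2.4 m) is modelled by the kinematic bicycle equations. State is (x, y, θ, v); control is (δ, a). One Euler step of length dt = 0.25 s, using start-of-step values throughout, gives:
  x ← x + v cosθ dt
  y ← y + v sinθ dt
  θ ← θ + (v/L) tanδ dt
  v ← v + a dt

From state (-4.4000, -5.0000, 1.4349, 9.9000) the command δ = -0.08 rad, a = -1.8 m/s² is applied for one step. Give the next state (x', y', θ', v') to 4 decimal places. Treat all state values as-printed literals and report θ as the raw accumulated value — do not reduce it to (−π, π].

x' = -4.4000 + 9.9000·cos(1.4349)·0.25 = -4.0647
y' = -5.0000 + 9.9000·sin(1.4349)·0.25 = -2.5478
θ' = 1.4349 + (9.9000/2.4)·tan(-0.08)·0.25 = 1.3522
v' = 9.9000 − 1.8000·0.25 = 9.4500

(-4.0647, -2.5478, 1.3522, 9.4500)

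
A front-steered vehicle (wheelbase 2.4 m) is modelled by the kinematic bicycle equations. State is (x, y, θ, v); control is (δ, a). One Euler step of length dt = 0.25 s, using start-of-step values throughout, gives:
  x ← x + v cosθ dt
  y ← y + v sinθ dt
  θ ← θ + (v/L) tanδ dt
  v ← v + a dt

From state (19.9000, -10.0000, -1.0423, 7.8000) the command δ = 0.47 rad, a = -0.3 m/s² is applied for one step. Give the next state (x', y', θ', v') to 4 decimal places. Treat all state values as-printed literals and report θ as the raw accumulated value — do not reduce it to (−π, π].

(20.8833, -11.6840, -0.6296, 7.7250)

x' = 19.9000 + 7.8000·cos(-1.0423)·0.25 = 20.8833
y' = -10.0000 + 7.8000·sin(-1.0423)·0.25 = -11.6840
θ' = -1.0423 + (7.8000/2.4)·tan(0.47)·0.25 = -0.6296
v' = 7.8000 − 0.3000·0.25 = 7.7250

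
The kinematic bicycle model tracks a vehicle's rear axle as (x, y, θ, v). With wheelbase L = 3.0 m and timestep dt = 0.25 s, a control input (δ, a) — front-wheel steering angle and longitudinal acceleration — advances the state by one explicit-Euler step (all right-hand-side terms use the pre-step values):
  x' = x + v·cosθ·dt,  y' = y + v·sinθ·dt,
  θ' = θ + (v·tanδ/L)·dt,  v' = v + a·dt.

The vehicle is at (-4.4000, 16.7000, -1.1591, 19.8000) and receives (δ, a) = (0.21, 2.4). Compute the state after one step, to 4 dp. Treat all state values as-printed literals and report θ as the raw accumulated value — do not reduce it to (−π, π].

(-2.4192, 12.1636, -0.8074, 20.4000)

x' = -4.4000 + 19.8000·cos(-1.1591)·0.25 = -2.4192
y' = 16.7000 + 19.8000·sin(-1.1591)·0.25 = 12.1636
θ' = -1.1591 + (19.8000/3.0)·tan(0.21)·0.25 = -0.8074
v' = 19.8000 + 2.4000·0.25 = 20.4000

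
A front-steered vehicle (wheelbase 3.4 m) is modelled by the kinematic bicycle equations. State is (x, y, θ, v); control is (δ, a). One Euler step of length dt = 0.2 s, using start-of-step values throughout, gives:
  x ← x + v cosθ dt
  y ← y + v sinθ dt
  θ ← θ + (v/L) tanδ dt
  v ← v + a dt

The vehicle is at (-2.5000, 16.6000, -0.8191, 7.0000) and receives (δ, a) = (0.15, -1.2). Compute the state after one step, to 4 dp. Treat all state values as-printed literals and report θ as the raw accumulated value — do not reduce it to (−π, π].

(-1.5440, 15.5773, -0.7569, 6.7600)

x' = -2.5000 + 7.0000·cos(-0.8191)·0.2 = -1.5440
y' = 16.6000 + 7.0000·sin(-0.8191)·0.2 = 15.5773
θ' = -0.8191 + (7.0000/3.4)·tan(0.15)·0.2 = -0.7569
v' = 7.0000 − 1.2000·0.2 = 6.7600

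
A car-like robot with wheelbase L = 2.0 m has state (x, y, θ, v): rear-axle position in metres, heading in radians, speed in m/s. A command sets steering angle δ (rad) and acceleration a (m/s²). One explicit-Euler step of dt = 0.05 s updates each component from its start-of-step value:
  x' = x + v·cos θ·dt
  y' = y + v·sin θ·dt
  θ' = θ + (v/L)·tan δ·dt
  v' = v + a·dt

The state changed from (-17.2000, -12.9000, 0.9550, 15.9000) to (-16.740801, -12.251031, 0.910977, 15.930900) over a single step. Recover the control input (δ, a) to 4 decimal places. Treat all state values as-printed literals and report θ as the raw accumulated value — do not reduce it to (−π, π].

δ = -0.1103, a = 0.6180

a = (v'−v)/dt = (0.030900)/0.05 = 0.6180
Δθ = θ'−θ = -0.044023;  (v·dt/L) = 15.9000·0.05/2.0 = 0.397500
tan δ = Δθ·L/(v·dt) = -0.110750  →  δ = -0.1103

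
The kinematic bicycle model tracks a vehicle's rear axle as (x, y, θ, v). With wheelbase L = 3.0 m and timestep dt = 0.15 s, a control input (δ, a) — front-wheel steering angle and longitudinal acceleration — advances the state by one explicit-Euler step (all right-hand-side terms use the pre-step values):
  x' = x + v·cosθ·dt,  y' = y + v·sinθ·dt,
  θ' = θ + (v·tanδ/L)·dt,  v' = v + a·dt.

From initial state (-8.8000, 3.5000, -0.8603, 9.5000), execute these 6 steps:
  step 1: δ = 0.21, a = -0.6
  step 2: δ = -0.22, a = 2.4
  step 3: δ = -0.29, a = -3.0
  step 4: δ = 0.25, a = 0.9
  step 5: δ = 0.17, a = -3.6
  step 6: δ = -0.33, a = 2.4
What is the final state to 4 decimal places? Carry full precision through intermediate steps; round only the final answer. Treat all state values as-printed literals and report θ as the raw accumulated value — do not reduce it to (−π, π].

(-3.3381, -2.9217, -0.9626, 9.2750)

after step 1 (δ=0.21, a=-0.6): (-7.870601, 2.419795, -0.759057, 9.410000)
after step 2 (δ=-0.22, a=2.4): (-6.846578, 1.448348, -0.864270, 9.770000)
after step 3 (δ=-0.29, a=-3.0): (-5.895183, 0.333657, -1.010045, 9.320000)
after step 4 (δ=0.25, a=0.9): (-5.151695, -0.850248, -0.891056, 9.455000)
after step 5 (δ=0.17, a=-3.6): (-4.260195, -1.953271, -0.809905, 8.915000)
after step 6 (δ=-0.33, a=2.4): (-3.338071, -2.921737, -0.962585, 9.275000)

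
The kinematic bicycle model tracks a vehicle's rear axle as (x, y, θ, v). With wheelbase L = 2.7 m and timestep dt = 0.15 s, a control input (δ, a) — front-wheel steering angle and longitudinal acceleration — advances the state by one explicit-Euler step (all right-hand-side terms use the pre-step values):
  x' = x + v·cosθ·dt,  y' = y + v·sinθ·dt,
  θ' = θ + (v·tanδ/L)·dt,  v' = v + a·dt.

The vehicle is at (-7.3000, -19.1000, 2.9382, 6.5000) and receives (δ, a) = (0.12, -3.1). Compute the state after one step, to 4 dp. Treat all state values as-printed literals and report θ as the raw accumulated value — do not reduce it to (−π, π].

(-8.2549, -18.9031, 2.9817, 6.0350)

x' = -7.3000 + 6.5000·cos(2.9382)·0.15 = -8.2549
y' = -19.1000 + 6.5000·sin(2.9382)·0.15 = -18.9031
θ' = 2.9382 + (6.5000/2.7)·tan(0.12)·0.15 = 2.9817
v' = 6.5000 − 3.1000·0.15 = 6.0350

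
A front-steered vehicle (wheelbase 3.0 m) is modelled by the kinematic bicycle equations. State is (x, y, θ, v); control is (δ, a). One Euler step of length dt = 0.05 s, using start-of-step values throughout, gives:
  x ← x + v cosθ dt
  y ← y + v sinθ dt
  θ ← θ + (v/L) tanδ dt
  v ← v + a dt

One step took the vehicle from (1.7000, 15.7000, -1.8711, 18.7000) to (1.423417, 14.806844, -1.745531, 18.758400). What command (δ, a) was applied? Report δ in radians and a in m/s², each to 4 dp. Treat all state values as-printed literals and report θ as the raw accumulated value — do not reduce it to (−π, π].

a = (v'−v)/dt = (0.058400)/0.05 = 1.1680
Δθ = θ'−θ = 0.125569;  (v·dt/L) = 18.7000·0.05/3.0 = 0.311667
tan δ = Δθ·L/(v·dt) = 0.402895  →  δ = 0.3830

δ = 0.3830, a = 1.1680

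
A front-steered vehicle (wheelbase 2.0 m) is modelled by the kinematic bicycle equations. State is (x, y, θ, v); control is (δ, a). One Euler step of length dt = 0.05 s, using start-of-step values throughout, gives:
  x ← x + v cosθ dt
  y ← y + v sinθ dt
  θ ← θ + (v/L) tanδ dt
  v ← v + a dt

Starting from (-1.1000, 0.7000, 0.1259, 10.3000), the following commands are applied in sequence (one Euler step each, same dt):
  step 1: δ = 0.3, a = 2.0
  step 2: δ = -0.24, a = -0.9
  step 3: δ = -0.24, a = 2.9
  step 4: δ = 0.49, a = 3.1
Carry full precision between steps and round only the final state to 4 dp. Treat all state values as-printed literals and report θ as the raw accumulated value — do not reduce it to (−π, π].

(0.9559, 0.9853, 0.2186, 10.6550)

after step 1 (δ=0.3, a=2.0): (-0.589076, 0.764667, 0.205554, 10.400000)
after step 2 (δ=-0.24, a=-0.9): (-0.080023, 0.870804, 0.141928, 10.355000)
after step 3 (δ=-0.24, a=2.9): (0.432521, 0.944041, 0.078577, 10.500000)
after step 4 (δ=0.49, a=3.1): (0.955901, 0.985251, 0.218591, 10.655000)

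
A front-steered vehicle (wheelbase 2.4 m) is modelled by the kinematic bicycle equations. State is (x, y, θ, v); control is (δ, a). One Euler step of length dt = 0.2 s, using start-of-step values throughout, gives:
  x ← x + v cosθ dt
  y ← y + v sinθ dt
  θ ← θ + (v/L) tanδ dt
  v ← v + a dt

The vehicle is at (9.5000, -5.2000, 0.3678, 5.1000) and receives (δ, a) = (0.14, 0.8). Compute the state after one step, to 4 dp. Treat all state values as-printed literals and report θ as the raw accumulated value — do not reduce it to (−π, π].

(10.4518, -4.8332, 0.4277, 5.2600)

x' = 9.5000 + 5.1000·cos(0.3678)·0.2 = 10.4518
y' = -5.2000 + 5.1000·sin(0.3678)·0.2 = -4.8332
θ' = 0.3678 + (5.1000/2.4)·tan(0.14)·0.2 = 0.4277
v' = 5.1000 + 0.8000·0.2 = 5.2600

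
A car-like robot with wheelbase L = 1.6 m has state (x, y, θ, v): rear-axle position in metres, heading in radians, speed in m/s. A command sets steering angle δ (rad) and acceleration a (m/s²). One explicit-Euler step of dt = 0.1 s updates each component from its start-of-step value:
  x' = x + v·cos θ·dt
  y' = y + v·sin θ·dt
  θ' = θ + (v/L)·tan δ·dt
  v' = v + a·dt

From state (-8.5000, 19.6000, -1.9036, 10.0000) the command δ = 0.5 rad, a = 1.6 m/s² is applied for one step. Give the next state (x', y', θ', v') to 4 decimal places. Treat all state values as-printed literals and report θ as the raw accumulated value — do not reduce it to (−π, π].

x' = -8.5000 + 10.0000·cos(-1.9036)·0.1 = -8.8267
y' = 19.6000 + 10.0000·sin(-1.9036)·0.1 = 18.6549
θ' = -1.9036 + (10.0000/1.6)·tan(0.5)·0.1 = -1.5622
v' = 10.0000 + 1.6000·0.1 = 10.1600

(-8.8267, 18.6549, -1.5622, 10.1600)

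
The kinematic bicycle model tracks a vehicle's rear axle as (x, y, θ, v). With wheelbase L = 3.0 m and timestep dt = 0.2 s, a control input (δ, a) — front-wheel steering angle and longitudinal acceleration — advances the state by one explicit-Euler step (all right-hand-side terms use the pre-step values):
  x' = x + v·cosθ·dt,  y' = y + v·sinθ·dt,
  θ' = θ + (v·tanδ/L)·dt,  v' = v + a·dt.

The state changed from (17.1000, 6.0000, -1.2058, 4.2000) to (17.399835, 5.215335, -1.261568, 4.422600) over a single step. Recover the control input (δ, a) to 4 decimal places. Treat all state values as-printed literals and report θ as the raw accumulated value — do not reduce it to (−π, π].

δ = -0.1966, a = 1.1130

a = (v'−v)/dt = (0.222600)/0.2 = 1.1130
Δθ = θ'−θ = -0.055768;  (v·dt/L) = 4.2000·0.2/3.0 = 0.280000
tan δ = Δθ·L/(v·dt) = -0.199171  →  δ = -0.1966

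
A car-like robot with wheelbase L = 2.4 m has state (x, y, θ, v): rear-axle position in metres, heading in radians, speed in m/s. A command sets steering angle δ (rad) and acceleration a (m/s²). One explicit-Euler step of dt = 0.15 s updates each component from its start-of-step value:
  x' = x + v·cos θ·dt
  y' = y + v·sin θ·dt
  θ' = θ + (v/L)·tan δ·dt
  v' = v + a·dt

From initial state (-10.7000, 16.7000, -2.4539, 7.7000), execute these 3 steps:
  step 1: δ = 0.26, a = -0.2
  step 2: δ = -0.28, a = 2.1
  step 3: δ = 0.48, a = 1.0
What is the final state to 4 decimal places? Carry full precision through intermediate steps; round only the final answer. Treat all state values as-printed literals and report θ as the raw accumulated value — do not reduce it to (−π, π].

after step 1 (δ=0.26, a=-0.2): (-11.592483, 15.966857, -2.325877, 7.670000)
after step 2 (δ=-0.28, a=2.1): (-12.380975, 15.129044, -2.463723, 7.985000)
after step 3 (δ=0.48, a=1.0): (-13.313916, 14.377894, -2.203906, 8.135000)

(-13.3139, 14.3779, -2.2039, 8.1350)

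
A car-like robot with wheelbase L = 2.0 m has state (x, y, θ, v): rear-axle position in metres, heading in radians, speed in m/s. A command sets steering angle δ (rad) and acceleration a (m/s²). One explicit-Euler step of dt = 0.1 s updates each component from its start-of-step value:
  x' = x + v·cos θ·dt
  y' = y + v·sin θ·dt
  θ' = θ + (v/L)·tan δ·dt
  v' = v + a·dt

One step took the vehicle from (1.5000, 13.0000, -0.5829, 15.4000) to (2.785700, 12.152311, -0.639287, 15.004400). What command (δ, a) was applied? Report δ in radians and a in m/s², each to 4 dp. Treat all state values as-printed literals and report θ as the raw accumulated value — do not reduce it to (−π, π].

δ = -0.0731, a = -3.9560

a = (v'−v)/dt = (-0.395600)/0.1 = -3.9560
Δθ = θ'−θ = -0.056387;  (v·dt/L) = 15.4000·0.1/2.0 = 0.770000
tan δ = Δθ·L/(v·dt) = -0.073230  →  δ = -0.0731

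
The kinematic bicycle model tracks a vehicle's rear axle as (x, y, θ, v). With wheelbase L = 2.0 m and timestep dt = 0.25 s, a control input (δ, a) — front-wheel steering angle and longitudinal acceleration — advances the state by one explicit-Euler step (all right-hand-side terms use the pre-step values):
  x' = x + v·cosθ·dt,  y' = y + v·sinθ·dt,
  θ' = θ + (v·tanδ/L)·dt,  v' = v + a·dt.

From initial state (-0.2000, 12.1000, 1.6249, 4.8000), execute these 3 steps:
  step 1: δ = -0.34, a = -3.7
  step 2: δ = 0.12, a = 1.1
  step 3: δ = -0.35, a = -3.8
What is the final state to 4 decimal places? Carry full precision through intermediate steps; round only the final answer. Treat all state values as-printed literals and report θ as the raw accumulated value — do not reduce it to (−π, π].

after step 1 (δ=-0.34, a=-3.7): (-0.264893, 13.298244, 1.412658, 3.875000)
after step 2 (δ=0.12, a=1.1): (-0.112334, 14.254906, 1.471063, 4.150000)
after step 3 (δ=-0.35, a=-3.8): (-0.009032, 15.287251, 1.281705, 3.200000)

(-0.0090, 15.2873, 1.2817, 3.2000)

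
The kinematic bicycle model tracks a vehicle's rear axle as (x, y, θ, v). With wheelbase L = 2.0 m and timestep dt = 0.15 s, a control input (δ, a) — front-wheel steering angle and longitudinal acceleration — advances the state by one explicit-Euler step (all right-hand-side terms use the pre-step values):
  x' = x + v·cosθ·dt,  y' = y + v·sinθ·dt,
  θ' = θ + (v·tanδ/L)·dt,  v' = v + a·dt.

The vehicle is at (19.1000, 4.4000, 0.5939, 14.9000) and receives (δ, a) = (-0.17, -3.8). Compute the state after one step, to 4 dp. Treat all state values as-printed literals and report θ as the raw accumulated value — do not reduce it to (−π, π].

(20.9523, 5.6507, 0.4021, 14.3300)

x' = 19.1000 + 14.9000·cos(0.5939)·0.15 = 20.9523
y' = 4.4000 + 14.9000·sin(0.5939)·0.15 = 5.6507
θ' = 0.5939 + (14.9000/2.0)·tan(-0.17)·0.15 = 0.4021
v' = 14.9000 − 3.8000·0.15 = 14.3300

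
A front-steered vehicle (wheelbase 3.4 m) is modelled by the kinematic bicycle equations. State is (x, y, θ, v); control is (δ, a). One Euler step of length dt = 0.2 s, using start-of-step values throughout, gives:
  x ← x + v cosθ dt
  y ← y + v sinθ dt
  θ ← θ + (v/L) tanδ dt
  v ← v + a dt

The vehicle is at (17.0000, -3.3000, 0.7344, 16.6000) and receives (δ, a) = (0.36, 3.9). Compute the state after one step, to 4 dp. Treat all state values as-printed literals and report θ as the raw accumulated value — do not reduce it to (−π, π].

(19.4642, -1.0751, 1.1019, 17.3800)

x' = 17.0000 + 16.6000·cos(0.7344)·0.2 = 19.4642
y' = -3.3000 + 16.6000·sin(0.7344)·0.2 = -1.0751
θ' = 0.7344 + (16.6000/3.4)·tan(0.36)·0.2 = 1.1019
v' = 16.6000 + 3.9000·0.2 = 17.3800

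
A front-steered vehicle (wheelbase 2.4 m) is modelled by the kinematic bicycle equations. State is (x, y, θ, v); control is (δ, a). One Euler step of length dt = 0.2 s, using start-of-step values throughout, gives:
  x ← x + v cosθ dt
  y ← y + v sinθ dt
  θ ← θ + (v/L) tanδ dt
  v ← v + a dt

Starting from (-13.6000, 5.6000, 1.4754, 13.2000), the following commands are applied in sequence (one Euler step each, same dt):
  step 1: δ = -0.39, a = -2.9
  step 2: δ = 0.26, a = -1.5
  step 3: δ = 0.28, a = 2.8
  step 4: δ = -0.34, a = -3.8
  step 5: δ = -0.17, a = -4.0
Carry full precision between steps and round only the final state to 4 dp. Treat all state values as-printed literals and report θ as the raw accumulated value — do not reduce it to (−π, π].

after step 1 (δ=-0.39, a=-2.9): (-13.348536, 8.227997, 1.023240, 12.620000)
after step 2 (δ=0.26, a=-1.5): (-12.034534, 10.382985, 1.303006, 12.320000)
after step 3 (δ=0.28, a=2.8): (-11.382556, 12.759163, 1.598228, 12.880000)
after step 4 (δ=-0.34, a=-3.8): (-11.453211, 15.334194, 1.218550, 12.120000)
after step 5 (δ=-0.17, a=-4.0): (-10.616915, 17.609361, 1.045177, 11.320000)

(-10.6169, 17.6094, 1.0452, 11.3200)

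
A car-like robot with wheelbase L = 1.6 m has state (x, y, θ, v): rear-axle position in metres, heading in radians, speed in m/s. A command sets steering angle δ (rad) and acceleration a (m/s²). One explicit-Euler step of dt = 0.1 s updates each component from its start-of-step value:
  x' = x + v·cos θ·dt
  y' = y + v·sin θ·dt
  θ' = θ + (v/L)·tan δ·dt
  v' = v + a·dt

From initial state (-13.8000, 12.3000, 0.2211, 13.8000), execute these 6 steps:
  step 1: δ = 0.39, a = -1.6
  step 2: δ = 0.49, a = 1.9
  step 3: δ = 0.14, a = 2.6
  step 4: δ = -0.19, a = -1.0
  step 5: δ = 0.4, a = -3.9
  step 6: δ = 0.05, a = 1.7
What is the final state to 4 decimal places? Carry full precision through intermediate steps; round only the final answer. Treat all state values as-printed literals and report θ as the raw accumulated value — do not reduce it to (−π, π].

(-8.9545, 18.3101, 1.3950, 13.7700)

after step 1 (δ=0.39, a=-1.6): (-12.453594, 12.602638, 0.575635, 13.640000)
after step 2 (δ=0.49, a=1.9): (-11.309406, 13.345155, 1.030348, 13.830000)
after step 3 (δ=0.14, a=2.6): (-10.597825, 14.531048, 1.152158, 14.090000)
after step 4 (δ=-0.19, a=-1.0): (-10.025042, 15.818371, 0.982796, 13.990000)
after step 5 (δ=0.4, a=-3.9): (-9.249019, 16.982411, 1.352476, 13.600000)
after step 6 (δ=0.05, a=1.7): (-8.954457, 18.310128, 1.395011, 13.770000)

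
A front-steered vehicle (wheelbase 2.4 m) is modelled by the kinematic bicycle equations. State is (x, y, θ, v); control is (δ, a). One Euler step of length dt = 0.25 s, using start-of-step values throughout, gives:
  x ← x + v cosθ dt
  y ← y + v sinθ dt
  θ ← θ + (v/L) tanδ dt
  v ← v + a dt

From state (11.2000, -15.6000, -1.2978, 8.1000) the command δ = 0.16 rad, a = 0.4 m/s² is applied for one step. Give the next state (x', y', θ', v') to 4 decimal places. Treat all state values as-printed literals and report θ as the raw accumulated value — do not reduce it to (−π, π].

x' = 11.2000 + 8.1000·cos(-1.2978)·0.25 = 11.7460
y' = -15.6000 + 8.1000·sin(-1.2978)·0.25 = -17.5500
θ' = -1.2978 + (8.1000/2.4)·tan(0.16)·0.25 = -1.1616
v' = 8.1000 + 0.4000·0.25 = 8.2000

(11.7460, -17.5500, -1.1616, 8.2000)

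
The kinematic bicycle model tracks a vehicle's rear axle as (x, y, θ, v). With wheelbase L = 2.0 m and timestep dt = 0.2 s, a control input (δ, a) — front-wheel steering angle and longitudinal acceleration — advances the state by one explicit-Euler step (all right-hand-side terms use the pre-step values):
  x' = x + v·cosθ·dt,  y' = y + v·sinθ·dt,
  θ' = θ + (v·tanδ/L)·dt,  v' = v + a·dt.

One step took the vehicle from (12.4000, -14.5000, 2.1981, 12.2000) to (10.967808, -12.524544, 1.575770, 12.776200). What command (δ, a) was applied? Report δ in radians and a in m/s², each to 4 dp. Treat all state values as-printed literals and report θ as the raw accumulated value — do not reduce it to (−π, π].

a = (v'−v)/dt = (0.576200)/0.2 = 2.8810
Δθ = θ'−θ = -0.622330;  (v·dt/L) = 12.2000·0.2/2.0 = 1.220000
tan δ = Δθ·L/(v·dt) = -0.510107  →  δ = -0.4717

δ = -0.4717, a = 2.8810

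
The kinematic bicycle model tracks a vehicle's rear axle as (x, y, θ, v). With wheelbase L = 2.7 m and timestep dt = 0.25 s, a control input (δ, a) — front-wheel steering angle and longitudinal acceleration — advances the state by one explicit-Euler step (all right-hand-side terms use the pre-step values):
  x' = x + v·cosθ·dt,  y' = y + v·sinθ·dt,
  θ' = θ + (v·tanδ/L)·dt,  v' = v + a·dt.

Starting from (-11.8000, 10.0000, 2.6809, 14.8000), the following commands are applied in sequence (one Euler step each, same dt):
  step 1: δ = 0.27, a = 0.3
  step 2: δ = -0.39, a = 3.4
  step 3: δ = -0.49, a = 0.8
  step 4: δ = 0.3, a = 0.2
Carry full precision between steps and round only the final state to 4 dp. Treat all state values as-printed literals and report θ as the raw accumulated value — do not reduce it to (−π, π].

(-22.5375, 18.2575, 2.1735, 15.9750)

after step 1 (δ=0.27, a=0.3): (-15.114256, 11.644904, 3.060161, 14.875000)
after step 2 (δ=-0.39, a=3.4): (-18.820683, 11.947393, 2.494009, 15.725000)
after step 3 (δ=-0.49, a=0.8): (-21.956027, 14.318962, 1.717386, 15.925000)
after step 4 (δ=0.3, a=0.2): (-22.537550, 18.257513, 2.173514, 15.975000)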